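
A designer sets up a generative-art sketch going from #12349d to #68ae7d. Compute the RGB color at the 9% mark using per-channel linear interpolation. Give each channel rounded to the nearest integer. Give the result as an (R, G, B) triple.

#12349d → (18, 52, 157); #68ae7d → (104, 174, 125).
9% corresponds to t = 0.09.
R = 18 + 0.09 × (104 − 18) = 18 + 0.09 × 86 = 25.74 → 26
G = 52 + 0.09 × (174 − 52) = 52 + 0.09 × 122 = 62.98 → 63
B = 157 + 0.09 × (125 − 157) = 157 + 0.09 × -32 = 154.12 → 154
So the blended color is (26, 63, 154), about #1a3f9a.

(26, 63, 154)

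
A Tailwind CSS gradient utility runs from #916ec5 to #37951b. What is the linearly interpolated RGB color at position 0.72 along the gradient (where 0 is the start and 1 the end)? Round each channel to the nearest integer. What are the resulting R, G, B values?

(80, 138, 75)

#916ec5 → (145, 110, 197); #37951b → (55, 149, 27).
R = 145 + 0.72 × (55 − 145) = 145 + 0.72 × -90 = 80.2 → 80
G = 110 + 0.72 × (149 − 110) = 110 + 0.72 × 39 = 138.08 → 138
B = 197 + 0.72 × (27 − 197) = 197 + 0.72 × -170 = 74.6 → 75
So the blended color is (80, 138, 75), about #508a4b.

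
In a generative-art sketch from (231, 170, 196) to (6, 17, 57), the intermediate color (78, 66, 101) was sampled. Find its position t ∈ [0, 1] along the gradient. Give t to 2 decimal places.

Invert the lerp on the R channel (largest span, 225): t = (78 − 231) / (6 − 231) = -153/-225 = 0.68.
Check on G: (66 − 170)/(17 − 170) = 0.6797 ✓

0.68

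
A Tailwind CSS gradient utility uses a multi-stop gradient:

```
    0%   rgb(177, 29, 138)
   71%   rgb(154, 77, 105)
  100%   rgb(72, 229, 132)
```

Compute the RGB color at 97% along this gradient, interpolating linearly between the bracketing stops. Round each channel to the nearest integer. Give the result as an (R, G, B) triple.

97% lies between the 71% and 100% stops, so the local fraction is t = (97 − 71)/(100 − 71) = 26/29 ≈ 0.8966.
R = 154 + 0.8966 × (72 − 154) = 80.479 → 80
G = 77 + 0.8966 × (229 − 77) = 213.283 → 213
B = 105 + 0.8966 × (132 − 105) = 129.208 → 129

(80, 213, 129)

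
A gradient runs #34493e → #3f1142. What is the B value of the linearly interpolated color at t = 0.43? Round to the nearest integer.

B₁ = 62 (from #34493e), B₂ = 66 (from #3f1142).
B = 62 + 0.43 × (66 − 62) = 63.72 → 64

64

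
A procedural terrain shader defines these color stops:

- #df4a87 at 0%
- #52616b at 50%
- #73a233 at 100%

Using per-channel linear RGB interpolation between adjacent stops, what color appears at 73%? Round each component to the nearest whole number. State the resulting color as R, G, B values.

73% lies between the 50% and 100% stops, so the local fraction is t = (73 − 50)/(100 − 50) = 23/50 ≈ 0.46.
#52616b → (82, 97, 107); #73a233 → (115, 162, 51).
R = 82 + 0.46 × (115 − 82) = 97.18 → 97
G = 97 + 0.46 × (162 − 97) = 126.9 → 127
B = 107 + 0.46 × (51 − 107) = 81.24 → 81

(97, 127, 81)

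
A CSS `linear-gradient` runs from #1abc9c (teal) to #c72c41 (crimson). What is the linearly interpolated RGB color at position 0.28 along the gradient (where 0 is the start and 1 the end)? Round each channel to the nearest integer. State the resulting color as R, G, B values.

(74, 148, 131)

#1abc9c → (26, 188, 156); #c72c41 → (199, 44, 65).
R = 26 + 0.28 × (199 − 26) = 26 + 0.28 × 173 = 74.44 → 74
G = 188 + 0.28 × (44 − 188) = 188 + 0.28 × -144 = 147.68 → 148
B = 156 + 0.28 × (65 − 156) = 156 + 0.28 × -91 = 130.52 → 131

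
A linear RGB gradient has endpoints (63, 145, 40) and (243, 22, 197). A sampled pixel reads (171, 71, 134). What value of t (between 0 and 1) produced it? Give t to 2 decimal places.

0.60

Invert the lerp on the R channel (largest span, 180): t = (171 − 63) / (243 − 63) = 108/180 = 0.6.
Check on G: (71 − 145)/(22 − 145) = 0.6016 ✓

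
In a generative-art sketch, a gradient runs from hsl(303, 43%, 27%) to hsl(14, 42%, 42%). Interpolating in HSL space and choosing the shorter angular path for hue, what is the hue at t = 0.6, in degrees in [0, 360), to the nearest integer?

Hue: 14 − 303 = -289°, but |-289| > 180 so the shorter arc goes the other way: Δh = -289 + 360 = 71°.
H = 303 + 0.6 × (71) = 345.6 → 346°

346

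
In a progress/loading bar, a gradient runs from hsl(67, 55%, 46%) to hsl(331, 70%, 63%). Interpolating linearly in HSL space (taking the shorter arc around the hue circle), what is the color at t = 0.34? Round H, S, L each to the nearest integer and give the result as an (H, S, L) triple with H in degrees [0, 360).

(34, 60, 52)

Hue: 331 − 67 = 264°, but |264| > 180 so the shorter arc goes the other way: Δh = 264 − 360 = -96°.
H = 67 + 0.34 × (-96) = 34.36 → 34°
S = 55 + 0.34 × (70 − 55) = 60.1 → 60%
L = 46 + 0.34 × (63 − 46) = 51.78 → 52%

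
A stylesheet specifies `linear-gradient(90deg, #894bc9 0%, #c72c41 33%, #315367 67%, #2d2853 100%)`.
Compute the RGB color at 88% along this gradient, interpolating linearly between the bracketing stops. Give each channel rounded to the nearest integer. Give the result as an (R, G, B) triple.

88% lies between the 67% and 100% stops, so the local fraction is t = (88 − 67)/(100 − 67) = 21/33 ≈ 0.6364.
#315367 → (49, 83, 103); #2d2853 → (45, 40, 83).
R = 49 + 0.6364 × (45 − 49) = 46.454 → 46
G = 83 + 0.6364 × (40 − 83) = 55.635 → 56
B = 103 + 0.6364 × (83 − 103) = 90.272 → 90

(46, 56, 90)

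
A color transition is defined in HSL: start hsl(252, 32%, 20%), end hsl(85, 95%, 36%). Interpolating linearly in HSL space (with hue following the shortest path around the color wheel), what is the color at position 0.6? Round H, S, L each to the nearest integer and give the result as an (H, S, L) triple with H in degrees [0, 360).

Hue arc: Δh = 85 − 252 = -167° (|Δh| ≤ 180, already the shorter path).
H = 252 + 0.6 × (-167) = 151.8 → 152°
S = 32 + 0.6 × (95 − 32) = 69.8 → 70%
L = 20 + 0.6 × (36 − 20) = 29.6 → 30%

(152, 70, 30)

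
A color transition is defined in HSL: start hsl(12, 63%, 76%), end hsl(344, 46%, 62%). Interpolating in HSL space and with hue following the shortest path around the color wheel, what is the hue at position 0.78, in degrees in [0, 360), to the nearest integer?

350

Hue: 344 − 12 = 332°, but |332| > 180 so the shorter arc goes the other way: Δh = 332 − 360 = -28°.
H = 12 + 0.78 × (-28) = -9.84 → -10 → -10 mod 360 = 350°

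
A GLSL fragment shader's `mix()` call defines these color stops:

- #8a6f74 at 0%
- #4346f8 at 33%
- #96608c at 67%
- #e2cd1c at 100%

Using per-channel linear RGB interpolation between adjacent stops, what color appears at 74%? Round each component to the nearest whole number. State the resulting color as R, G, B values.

(166, 119, 116)

74% lies between the 67% and 100% stops, so the local fraction is t = (74 − 67)/(100 − 67) = 7/33 ≈ 0.2121.
#96608c → (150, 96, 140); #e2cd1c → (226, 205, 28).
R = 150 + 0.2121 × (226 − 150) = 166.12 → 166
G = 96 + 0.2121 × (205 − 96) = 119.119 → 119
B = 140 + 0.2121 × (28 − 140) = 116.245 → 116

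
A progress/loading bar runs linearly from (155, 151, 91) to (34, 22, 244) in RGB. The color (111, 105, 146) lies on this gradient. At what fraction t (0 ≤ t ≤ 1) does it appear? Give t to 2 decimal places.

0.36

Invert the lerp on the B channel (largest span, 153): t = (146 − 91) / (244 − 91) = 55/153 = 0.35948.
Check on R: (111 − 155)/(34 − 155) = 0.3636 ✓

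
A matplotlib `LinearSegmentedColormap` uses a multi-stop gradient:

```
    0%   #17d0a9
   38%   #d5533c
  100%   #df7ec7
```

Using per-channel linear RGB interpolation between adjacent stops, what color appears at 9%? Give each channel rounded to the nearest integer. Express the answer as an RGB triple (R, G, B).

9% lies between the 0% and 38% stops, so the local fraction is t = (9 − 0)/(38 − 0) = 9/38 ≈ 0.2368.
#17d0a9 → (23, 208, 169); #d5533c → (213, 83, 60).
R = 23 + 0.2368 × (213 − 23) = 67.992 → 68
G = 208 + 0.2368 × (83 − 208) = 178.4 → 178
B = 169 + 0.2368 × (60 − 169) = 143.189 → 143

(68, 178, 143)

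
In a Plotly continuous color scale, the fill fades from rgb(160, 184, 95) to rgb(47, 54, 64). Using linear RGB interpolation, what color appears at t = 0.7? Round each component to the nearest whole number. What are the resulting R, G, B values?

R = 160 + 0.7 × (47 − 160) = 160 + 0.7 × -113 = 80.9 → 81
G = 184 + 0.7 × (54 − 184) = 184 + 0.7 × -130 = 93 → 93
B = 95 + 0.7 × (64 − 95) = 95 + 0.7 × -31 = 73.3 → 73

(81, 93, 73)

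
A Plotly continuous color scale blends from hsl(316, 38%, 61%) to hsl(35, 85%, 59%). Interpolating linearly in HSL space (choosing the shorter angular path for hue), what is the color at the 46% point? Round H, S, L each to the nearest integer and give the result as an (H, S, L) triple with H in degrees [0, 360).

Hue: 35 − 316 = -281°, but |-281| > 180 so the shorter arc goes the other way: Δh = -281 + 360 = 79°.
H = 316 + 0.46 × (79) = 352.34 → 352°
S = 38 + 0.46 × (85 − 38) = 59.62 → 60%
L = 61 + 0.46 × (59 − 61) = 60.08 → 60%

(352, 60, 60)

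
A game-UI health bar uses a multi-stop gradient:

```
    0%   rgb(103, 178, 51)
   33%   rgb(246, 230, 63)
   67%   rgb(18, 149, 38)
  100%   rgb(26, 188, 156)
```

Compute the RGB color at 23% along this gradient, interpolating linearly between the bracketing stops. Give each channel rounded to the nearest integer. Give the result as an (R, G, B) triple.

23% lies between the 0% and 33% stops, so the local fraction is t = (23 − 0)/(33 − 0) = 23/33 ≈ 0.697.
R = 103 + 0.697 × (246 − 103) = 202.671 → 203
G = 178 + 0.697 × (230 − 178) = 214.244 → 214
B = 51 + 0.697 × (63 − 51) = 59.364 → 59

(203, 214, 59)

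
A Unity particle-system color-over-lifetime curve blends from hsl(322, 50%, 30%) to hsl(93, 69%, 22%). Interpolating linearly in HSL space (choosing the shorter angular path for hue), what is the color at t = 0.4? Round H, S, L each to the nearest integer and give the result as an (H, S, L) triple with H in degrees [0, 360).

Hue: 93 − 322 = -229°, but |-229| > 180 so the shorter arc goes the other way: Δh = -229 + 360 = 131°.
H = 322 + 0.4 × (131) = 374.4 → 374 → 374 mod 360 = 14°
S = 50 + 0.4 × (69 − 50) = 57.6 → 58%
L = 30 + 0.4 × (22 − 30) = 26.8 → 27%

(14, 58, 27)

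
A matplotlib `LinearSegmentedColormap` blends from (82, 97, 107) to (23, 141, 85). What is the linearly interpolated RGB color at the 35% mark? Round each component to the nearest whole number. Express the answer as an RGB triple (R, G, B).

(61, 112, 99)

35% corresponds to t = 0.35.
R = 82 + 0.35 × (23 − 82) = 82 + 0.35 × -59 = 61.35 → 61
G = 97 + 0.35 × (141 − 97) = 97 + 0.35 × 44 = 112.4 → 112
B = 107 + 0.35 × (85 − 107) = 107 + 0.35 × -22 = 99.3 → 99
So the blended color is (61, 112, 99), about #3d7063.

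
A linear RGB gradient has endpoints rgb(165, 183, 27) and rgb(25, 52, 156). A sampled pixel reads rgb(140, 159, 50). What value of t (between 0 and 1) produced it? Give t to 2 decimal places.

Invert the lerp on the R channel (largest span, 140): t = (140 − 165) / (25 − 165) = -25/-140 = 0.17857.
Check on G: (159 − 183)/(52 − 183) = 0.1832 ✓

0.18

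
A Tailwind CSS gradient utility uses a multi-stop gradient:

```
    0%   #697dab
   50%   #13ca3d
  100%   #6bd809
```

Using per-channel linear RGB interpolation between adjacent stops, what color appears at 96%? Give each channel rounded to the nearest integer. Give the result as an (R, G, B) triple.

96% lies between the 50% and 100% stops, so the local fraction is t = (96 − 50)/(100 − 50) = 46/50 ≈ 0.92.
#13ca3d → (19, 202, 61); #6bd809 → (107, 216, 9).
R = 19 + 0.92 × (107 − 19) = 99.96 → 100
G = 202 + 0.92 × (216 − 202) = 214.88 → 215
B = 61 + 0.92 × (9 − 61) = 13.16 → 13

(100, 215, 13)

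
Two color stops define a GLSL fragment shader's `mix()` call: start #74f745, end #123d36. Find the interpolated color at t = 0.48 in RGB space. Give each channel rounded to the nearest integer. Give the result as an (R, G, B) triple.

(69, 158, 62)

#74f745 → (116, 247, 69); #123d36 → (18, 61, 54).
R = 116 + 0.48 × (18 − 116) = 116 + 0.48 × -98 = 68.96 → 69
G = 247 + 0.48 × (61 − 247) = 247 + 0.48 × -186 = 157.72 → 158
B = 69 + 0.48 × (54 − 69) = 69 + 0.48 × -15 = 61.8 → 62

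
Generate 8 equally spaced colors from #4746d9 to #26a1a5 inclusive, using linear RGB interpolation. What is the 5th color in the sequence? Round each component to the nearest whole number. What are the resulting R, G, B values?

With 8 swatches and endpoints inclusive, swatch 5 sits at t = (5 − 1)/(8 − 1) = 4/7 ≈ 0.5714.
#4746d9 → (71, 70, 217); #26a1a5 → (38, 161, 165).
R = 71 + 0.5714 × (38 − 71) = 52.144 → 52
G = 70 + 0.5714 × (161 − 70) = 121.997 → 122
B = 217 + 0.5714 × (165 − 217) = 187.287 → 187

(52, 122, 187)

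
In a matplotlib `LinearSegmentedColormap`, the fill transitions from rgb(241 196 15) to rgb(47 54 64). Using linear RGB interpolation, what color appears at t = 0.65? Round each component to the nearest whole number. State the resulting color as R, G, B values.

R = 241 + 0.65 × (47 − 241) = 241 + 0.65 × -194 = 114.9 → 115
G = 196 + 0.65 × (54 − 196) = 196 + 0.65 × -142 = 103.7 → 104
B = 15 + 0.65 × (64 − 15) = 15 + 0.65 × 49 = 46.85 → 47

(115, 104, 47)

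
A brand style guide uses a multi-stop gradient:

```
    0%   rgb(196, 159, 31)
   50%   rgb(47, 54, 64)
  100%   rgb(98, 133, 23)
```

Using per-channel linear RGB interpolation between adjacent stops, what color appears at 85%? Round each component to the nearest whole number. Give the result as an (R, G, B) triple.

85% lies between the 50% and 100% stops, so the local fraction is t = (85 − 50)/(100 − 50) = 35/50 ≈ 0.7.
R = 47 + 0.7 × (98 − 47) = 82.7 → 83
G = 54 + 0.7 × (133 − 54) = 109.3 → 109
B = 64 + 0.7 × (23 − 64) = 35.3 → 35

(83, 109, 35)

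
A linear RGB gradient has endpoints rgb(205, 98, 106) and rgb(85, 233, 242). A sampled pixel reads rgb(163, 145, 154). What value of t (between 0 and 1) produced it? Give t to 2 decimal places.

Invert the lerp on the B channel (largest span, 136): t = (154 − 106) / (242 − 106) = 48/136 = 0.35294.
Check on R: (163 − 205)/(85 − 205) = 0.35 ✓

0.35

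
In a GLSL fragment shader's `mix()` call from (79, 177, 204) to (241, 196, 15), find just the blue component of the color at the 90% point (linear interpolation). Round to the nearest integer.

B = 204 + 0.9 × (15 − 204) = 33.9 → 34

34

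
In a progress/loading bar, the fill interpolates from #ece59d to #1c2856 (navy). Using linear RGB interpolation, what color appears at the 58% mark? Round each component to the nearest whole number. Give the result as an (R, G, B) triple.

#ece59d → (236, 229, 157); #1c2856 → (28, 40, 86).
58% corresponds to t = 0.58.
R = 236 + 0.58 × (28 − 236) = 236 + 0.58 × -208 = 115.36 → 115
G = 229 + 0.58 × (40 − 229) = 229 + 0.58 × -189 = 119.38 → 119
B = 157 + 0.58 × (86 − 157) = 157 + 0.58 × -71 = 115.82 → 116

(115, 119, 116)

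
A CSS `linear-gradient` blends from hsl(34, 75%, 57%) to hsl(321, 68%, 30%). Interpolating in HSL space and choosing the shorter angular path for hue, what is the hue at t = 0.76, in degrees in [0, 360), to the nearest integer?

Hue: 321 − 34 = 287°, but |287| > 180 so the shorter arc goes the other way: Δh = 287 − 360 = -73°.
H = 34 + 0.76 × (-73) = -21.48 → -21 → -21 mod 360 = 339°

339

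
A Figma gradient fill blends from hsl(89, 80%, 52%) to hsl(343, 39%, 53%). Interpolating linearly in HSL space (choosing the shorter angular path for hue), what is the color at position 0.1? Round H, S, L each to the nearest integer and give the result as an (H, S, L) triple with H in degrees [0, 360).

(78, 76, 52)

Hue: 343 − 89 = 254°, but |254| > 180 so the shorter arc goes the other way: Δh = 254 − 360 = -106°.
H = 89 + 0.1 × (-106) = 78.4 → 78°
S = 80 + 0.1 × (39 − 80) = 75.9 → 76%
L = 52 + 0.1 × (53 − 52) = 52.1 → 52%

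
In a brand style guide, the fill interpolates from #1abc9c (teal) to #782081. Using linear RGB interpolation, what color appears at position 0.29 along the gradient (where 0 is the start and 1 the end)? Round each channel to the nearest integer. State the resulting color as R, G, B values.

(53, 143, 148)

#1abc9c → (26, 188, 156); #782081 → (120, 32, 129).
R = 26 + 0.29 × (120 − 26) = 26 + 0.29 × 94 = 53.26 → 53
G = 188 + 0.29 × (32 − 188) = 188 + 0.29 × -156 = 142.76 → 143
B = 156 + 0.29 × (129 − 156) = 156 + 0.29 × -27 = 148.17 → 148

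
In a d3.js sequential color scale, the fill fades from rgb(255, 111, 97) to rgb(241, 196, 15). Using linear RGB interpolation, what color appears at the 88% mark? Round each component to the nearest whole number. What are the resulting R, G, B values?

(243, 186, 25)

88% corresponds to t = 0.88.
R = 255 + 0.88 × (241 − 255) = 255 + 0.88 × -14 = 242.68 → 243
G = 111 + 0.88 × (196 − 111) = 111 + 0.88 × 85 = 185.8 → 186
B = 97 + 0.88 × (15 − 97) = 97 + 0.88 × -82 = 24.84 → 25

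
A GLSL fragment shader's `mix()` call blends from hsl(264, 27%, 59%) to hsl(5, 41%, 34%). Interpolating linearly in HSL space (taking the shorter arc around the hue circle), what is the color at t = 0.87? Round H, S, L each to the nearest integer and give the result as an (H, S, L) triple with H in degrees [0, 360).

Hue: 5 − 264 = -259°, but |-259| > 180 so the shorter arc goes the other way: Δh = -259 + 360 = 101°.
H = 264 + 0.87 × (101) = 351.87 → 352°
S = 27 + 0.87 × (41 − 27) = 39.18 → 39%
L = 59 + 0.87 × (34 − 59) = 37.25 → 37%

(352, 39, 37)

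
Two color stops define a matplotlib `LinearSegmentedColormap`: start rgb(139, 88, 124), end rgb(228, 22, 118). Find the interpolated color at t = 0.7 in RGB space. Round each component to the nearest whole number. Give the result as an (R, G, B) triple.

R = 139 + 0.7 × (228 − 139) = 139 + 0.7 × 89 = 201.3 → 201
G = 88 + 0.7 × (22 − 88) = 88 + 0.7 × -66 = 41.8 → 42
B = 124 + 0.7 × (118 − 124) = 124 + 0.7 × -6 = 119.8 → 120

(201, 42, 120)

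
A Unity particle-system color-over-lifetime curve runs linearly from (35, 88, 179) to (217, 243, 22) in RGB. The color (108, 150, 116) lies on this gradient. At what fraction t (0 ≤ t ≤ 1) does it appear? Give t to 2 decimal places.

Invert the lerp on the R channel (largest span, 182): t = (108 − 35) / (217 − 35) = 73/182 = 0.4011.
Check on G: (150 − 88)/(243 − 88) = 0.4 ✓

0.40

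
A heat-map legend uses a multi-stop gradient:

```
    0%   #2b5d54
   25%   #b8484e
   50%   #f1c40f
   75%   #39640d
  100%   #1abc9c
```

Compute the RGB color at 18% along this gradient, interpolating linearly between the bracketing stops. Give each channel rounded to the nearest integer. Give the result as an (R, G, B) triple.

(145, 78, 80)

18% lies between the 0% and 25% stops, so the local fraction is t = (18 − 0)/(25 − 0) = 18/25 ≈ 0.72.
#2b5d54 → (43, 93, 84); #b8484e → (184, 72, 78).
R = 43 + 0.72 × (184 − 43) = 144.52 → 145
G = 93 + 0.72 × (72 − 93) = 77.88 → 78
B = 84 + 0.72 × (78 − 84) = 79.68 → 80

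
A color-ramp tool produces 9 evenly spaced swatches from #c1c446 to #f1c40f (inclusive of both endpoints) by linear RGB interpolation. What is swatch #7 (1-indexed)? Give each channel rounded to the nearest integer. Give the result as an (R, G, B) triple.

(229, 196, 29)

With 9 swatches and endpoints inclusive, swatch 7 sits at t = (7 − 1)/(9 − 1) = 6/8 ≈ 0.75.
#c1c446 → (193, 196, 70); #f1c40f → (241, 196, 15).
R = 193 + 0.75 × (241 − 193) = 229 → 229
G = 196 + 0.75 × (196 − 196) = 196 → 196
B = 70 + 0.75 × (15 − 70) = 28.75 → 29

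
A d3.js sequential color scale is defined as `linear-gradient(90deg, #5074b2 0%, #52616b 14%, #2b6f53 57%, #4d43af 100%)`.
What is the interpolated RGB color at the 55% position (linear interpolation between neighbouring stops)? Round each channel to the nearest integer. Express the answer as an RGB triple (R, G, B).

55% lies between the 14% and 57% stops, so the local fraction is t = (55 − 14)/(57 − 14) = 41/43 ≈ 0.9535.
#52616b → (82, 97, 107); #2b6f53 → (43, 111, 83).
R = 82 + 0.9535 × (43 − 82) = 44.813 → 45
G = 97 + 0.9535 × (111 − 97) = 110.349 → 110
B = 107 + 0.9535 × (83 − 107) = 84.116 → 84

(45, 110, 84)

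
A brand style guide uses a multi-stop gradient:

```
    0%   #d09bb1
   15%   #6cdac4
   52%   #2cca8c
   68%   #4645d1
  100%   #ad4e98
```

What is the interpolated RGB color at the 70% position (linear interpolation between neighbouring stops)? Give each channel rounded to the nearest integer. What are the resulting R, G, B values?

(76, 70, 205)

70% lies between the 68% and 100% stops, so the local fraction is t = (70 − 68)/(100 − 68) = 2/32 ≈ 0.0625.
#4645d1 → (70, 69, 209); #ad4e98 → (173, 78, 152).
R = 70 + 0.0625 × (173 − 70) = 76.438 → 76
G = 69 + 0.0625 × (78 − 69) = 69.562 → 70
B = 209 + 0.0625 × (152 − 209) = 205.438 → 205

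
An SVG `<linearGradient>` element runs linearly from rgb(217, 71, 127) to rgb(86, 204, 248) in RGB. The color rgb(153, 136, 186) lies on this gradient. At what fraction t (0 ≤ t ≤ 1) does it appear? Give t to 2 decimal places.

Invert the lerp on the G channel (largest span, 133): t = (136 − 71) / (204 − 71) = 65/133 = 0.48872.
Check on R: (153 − 217)/(86 − 217) = 0.4885 ✓

0.49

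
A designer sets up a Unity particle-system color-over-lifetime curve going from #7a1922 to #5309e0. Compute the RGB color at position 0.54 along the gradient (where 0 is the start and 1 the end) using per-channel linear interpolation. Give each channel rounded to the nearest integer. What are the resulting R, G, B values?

(101, 16, 137)

#7a1922 → (122, 25, 34); #5309e0 → (83, 9, 224).
R = 122 + 0.54 × (83 − 122) = 122 + 0.54 × -39 = 100.94 → 101
G = 25 + 0.54 × (9 − 25) = 25 + 0.54 × -16 = 16.36 → 16
B = 34 + 0.54 × (224 − 34) = 34 + 0.54 × 190 = 136.6 → 137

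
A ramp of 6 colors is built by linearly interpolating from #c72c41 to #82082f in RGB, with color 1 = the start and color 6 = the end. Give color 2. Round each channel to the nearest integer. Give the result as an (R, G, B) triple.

With 6 swatches and endpoints inclusive, swatch 2 sits at t = (2 − 1)/(6 − 1) = 1/5 ≈ 0.2.
#c72c41 → (199, 44, 65); #82082f → (130, 8, 47).
R = 199 + 0.2 × (130 − 199) = 185.2 → 185
G = 44 + 0.2 × (8 − 44) = 36.8 → 37
B = 65 + 0.2 × (47 − 65) = 61.4 → 61

(185, 37, 61)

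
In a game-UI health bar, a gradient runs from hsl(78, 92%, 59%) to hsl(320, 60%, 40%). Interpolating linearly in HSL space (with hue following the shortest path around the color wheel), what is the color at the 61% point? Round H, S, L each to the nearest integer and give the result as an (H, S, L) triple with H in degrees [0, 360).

Hue: 320 − 78 = 242°, but |242| > 180 so the shorter arc goes the other way: Δh = 242 − 360 = -118°.
H = 78 + 0.61 × (-118) = 6.02 → 6°
S = 92 + 0.61 × (60 − 92) = 72.48 → 72%
L = 59 + 0.61 × (40 − 59) = 47.41 → 47%

(6, 72, 47)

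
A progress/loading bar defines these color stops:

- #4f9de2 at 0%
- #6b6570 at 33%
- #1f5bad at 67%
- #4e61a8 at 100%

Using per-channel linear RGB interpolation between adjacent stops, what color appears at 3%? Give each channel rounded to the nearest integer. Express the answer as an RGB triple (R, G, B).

3% lies between the 0% and 33% stops, so the local fraction is t = (3 − 0)/(33 − 0) = 3/33 ≈ 0.0909.
#4f9de2 → (79, 157, 226); #6b6570 → (107, 101, 112).
R = 79 + 0.0909 × (107 − 79) = 81.545 → 82
G = 157 + 0.0909 × (101 − 157) = 151.91 → 152
B = 226 + 0.0909 × (112 − 226) = 215.637 → 216

(82, 152, 216)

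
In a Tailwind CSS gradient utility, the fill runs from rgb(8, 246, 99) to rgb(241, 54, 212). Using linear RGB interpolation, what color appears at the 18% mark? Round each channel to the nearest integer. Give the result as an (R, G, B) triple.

(50, 211, 119)

18% corresponds to t = 0.18.
R = 8 + 0.18 × (241 − 8) = 8 + 0.18 × 233 = 49.94 → 50
G = 246 + 0.18 × (54 − 246) = 246 + 0.18 × -192 = 211.44 → 211
B = 99 + 0.18 × (212 − 99) = 99 + 0.18 × 113 = 119.34 → 119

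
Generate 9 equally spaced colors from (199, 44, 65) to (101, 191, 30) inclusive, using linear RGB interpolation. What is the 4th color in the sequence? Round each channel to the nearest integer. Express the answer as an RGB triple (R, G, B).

With 9 swatches and endpoints inclusive, swatch 4 sits at t = (4 − 1)/(9 − 1) = 3/8 ≈ 0.375.
R = 199 + 0.375 × (101 − 199) = 162.25 → 162
G = 44 + 0.375 × (191 − 44) = 99.125 → 99
B = 65 + 0.375 × (30 − 65) = 51.875 → 52

(162, 99, 52)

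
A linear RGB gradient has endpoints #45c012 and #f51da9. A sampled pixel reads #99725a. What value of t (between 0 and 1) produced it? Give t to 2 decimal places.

Invert the lerp on the R channel (largest span, 176): t = (153 − 69) / (245 − 69) = 84/176 = 0.47727.
Check on G: (114 − 192)/(29 − 192) = 0.4785 ✓

0.48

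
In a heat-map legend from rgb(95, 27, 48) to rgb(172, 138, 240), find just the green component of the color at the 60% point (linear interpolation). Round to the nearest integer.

94

G = 27 + 0.6 × (138 − 27) = 93.6 → 94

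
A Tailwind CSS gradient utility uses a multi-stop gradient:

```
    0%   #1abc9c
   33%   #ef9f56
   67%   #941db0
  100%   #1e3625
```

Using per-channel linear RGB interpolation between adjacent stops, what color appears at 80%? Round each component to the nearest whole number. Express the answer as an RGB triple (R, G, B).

(102, 39, 121)

80% lies between the 67% and 100% stops, so the local fraction is t = (80 − 67)/(100 − 67) = 13/33 ≈ 0.3939.
#941db0 → (148, 29, 176); #1e3625 → (30, 54, 37).
R = 148 + 0.3939 × (30 − 148) = 101.52 → 102
G = 29 + 0.3939 × (54 − 29) = 38.847 → 39
B = 176 + 0.3939 × (37 − 176) = 121.248 → 121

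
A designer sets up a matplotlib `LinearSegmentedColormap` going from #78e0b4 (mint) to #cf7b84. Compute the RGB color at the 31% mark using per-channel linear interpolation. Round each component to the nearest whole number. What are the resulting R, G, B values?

(147, 193, 165)

#78e0b4 → (120, 224, 180); #cf7b84 → (207, 123, 132).
31% corresponds to t = 0.31.
R = 120 + 0.31 × (207 − 120) = 120 + 0.31 × 87 = 146.97 → 147
G = 224 + 0.31 × (123 − 224) = 224 + 0.31 × -101 = 192.69 → 193
B = 180 + 0.31 × (132 − 180) = 180 + 0.31 × -48 = 165.12 → 165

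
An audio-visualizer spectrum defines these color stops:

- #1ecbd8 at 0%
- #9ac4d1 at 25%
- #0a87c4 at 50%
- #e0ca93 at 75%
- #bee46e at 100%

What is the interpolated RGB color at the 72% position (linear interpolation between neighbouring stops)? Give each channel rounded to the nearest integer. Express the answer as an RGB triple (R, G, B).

72% lies between the 50% and 75% stops, so the local fraction is t = (72 − 50)/(75 − 50) = 22/25 ≈ 0.88.
#0a87c4 → (10, 135, 196); #e0ca93 → (224, 202, 147).
R = 10 + 0.88 × (224 − 10) = 198.32 → 198
G = 135 + 0.88 × (202 − 135) = 193.96 → 194
B = 196 + 0.88 × (147 − 196) = 152.88 → 153

(198, 194, 153)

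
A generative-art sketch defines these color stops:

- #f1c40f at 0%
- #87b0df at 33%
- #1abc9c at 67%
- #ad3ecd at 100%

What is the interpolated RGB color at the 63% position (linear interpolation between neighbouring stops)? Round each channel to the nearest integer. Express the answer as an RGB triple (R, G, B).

63% lies between the 33% and 67% stops, so the local fraction is t = (63 − 33)/(67 − 33) = 30/34 ≈ 0.8824.
#87b0df → (135, 176, 223); #1abc9c → (26, 188, 156).
R = 135 + 0.8824 × (26 − 135) = 38.818 → 39
G = 176 + 0.8824 × (188 − 176) = 186.589 → 187
B = 223 + 0.8824 × (156 − 223) = 163.879 → 164

(39, 187, 164)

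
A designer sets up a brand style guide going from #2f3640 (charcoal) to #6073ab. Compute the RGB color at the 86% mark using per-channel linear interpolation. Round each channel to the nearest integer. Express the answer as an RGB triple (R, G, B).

(89, 106, 156)

#2f3640 → (47, 54, 64); #6073ab → (96, 115, 171).
86% corresponds to t = 0.86.
R = 47 + 0.86 × (96 − 47) = 47 + 0.86 × 49 = 89.14 → 89
G = 54 + 0.86 × (115 − 54) = 54 + 0.86 × 61 = 106.46 → 106
B = 64 + 0.86 × (171 − 64) = 64 + 0.86 × 107 = 156.02 → 156
So the blended color is (89, 106, 156), about #596a9c.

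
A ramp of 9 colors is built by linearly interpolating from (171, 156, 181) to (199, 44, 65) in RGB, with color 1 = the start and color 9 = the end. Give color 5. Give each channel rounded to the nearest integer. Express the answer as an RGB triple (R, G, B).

With 9 swatches and endpoints inclusive, swatch 5 sits at t = (5 − 1)/(9 − 1) = 4/8 ≈ 0.5.
R = 171 + 0.5 × (199 − 171) = 185 → 185
G = 156 + 0.5 × (44 − 156) = 100 → 100
B = 181 + 0.5 × (65 − 181) = 123 → 123

(185, 100, 123)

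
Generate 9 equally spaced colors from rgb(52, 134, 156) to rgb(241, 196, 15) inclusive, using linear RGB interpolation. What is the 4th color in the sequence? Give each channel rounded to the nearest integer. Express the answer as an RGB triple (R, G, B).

With 9 swatches and endpoints inclusive, swatch 4 sits at t = (4 − 1)/(9 − 1) = 3/8 ≈ 0.375.
R = 52 + 0.375 × (241 − 52) = 122.875 → 123
G = 134 + 0.375 × (196 − 134) = 157.25 → 157
B = 156 + 0.375 × (15 − 156) = 103.125 → 103

(123, 157, 103)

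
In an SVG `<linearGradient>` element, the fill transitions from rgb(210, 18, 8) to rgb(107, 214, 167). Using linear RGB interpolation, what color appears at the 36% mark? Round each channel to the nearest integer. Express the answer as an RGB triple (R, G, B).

36% corresponds to t = 0.36.
R = 210 + 0.36 × (107 − 210) = 210 + 0.36 × -103 = 172.92 → 173
G = 18 + 0.36 × (214 − 18) = 18 + 0.36 × 196 = 88.56 → 89
B = 8 + 0.36 × (167 − 8) = 8 + 0.36 × 159 = 65.24 → 65

(173, 89, 65)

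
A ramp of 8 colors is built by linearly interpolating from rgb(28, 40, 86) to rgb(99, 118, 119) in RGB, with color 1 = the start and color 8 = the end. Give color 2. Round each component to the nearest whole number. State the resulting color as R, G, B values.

With 8 swatches and endpoints inclusive, swatch 2 sits at t = (2 − 1)/(8 − 1) = 1/7 ≈ 0.1429.
R = 28 + 0.1429 × (99 − 28) = 38.146 → 38
G = 40 + 0.1429 × (118 − 40) = 51.146 → 51
B = 86 + 0.1429 × (119 − 86) = 90.716 → 91

(38, 51, 91)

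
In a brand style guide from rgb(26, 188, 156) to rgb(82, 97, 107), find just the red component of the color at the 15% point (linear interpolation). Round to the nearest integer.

R = 26 + 0.15 × (82 − 26) = 34.4 → 34

34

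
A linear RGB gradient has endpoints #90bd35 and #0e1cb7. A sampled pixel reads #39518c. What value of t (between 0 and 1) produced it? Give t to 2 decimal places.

Invert the lerp on the G channel (largest span, 161): t = (81 − 189) / (28 − 189) = -108/-161 = 0.67081.
Check on R: (57 − 144)/(14 − 144) = 0.6692 ✓

0.67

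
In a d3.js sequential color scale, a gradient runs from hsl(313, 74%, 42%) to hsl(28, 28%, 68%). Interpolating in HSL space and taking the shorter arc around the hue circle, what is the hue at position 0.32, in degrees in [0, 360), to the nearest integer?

337

Hue: 28 − 313 = -285°, but |-285| > 180 so the shorter arc goes the other way: Δh = -285 + 360 = 75°.
H = 313 + 0.32 × (75) = 337 → 337°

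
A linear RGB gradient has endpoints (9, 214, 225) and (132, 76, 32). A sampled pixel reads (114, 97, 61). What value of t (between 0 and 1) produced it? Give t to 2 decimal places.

Invert the lerp on the B channel (largest span, 193): t = (61 − 225) / (32 − 225) = -164/-193 = 0.84974.
Check on R: (114 − 9)/(132 − 9) = 0.8537 ✓

0.85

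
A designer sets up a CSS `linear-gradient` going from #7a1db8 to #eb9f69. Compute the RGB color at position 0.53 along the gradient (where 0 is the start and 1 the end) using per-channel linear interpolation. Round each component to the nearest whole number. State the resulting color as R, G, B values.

(182, 98, 142)

#7a1db8 → (122, 29, 184); #eb9f69 → (235, 159, 105).
R = 122 + 0.53 × (235 − 122) = 122 + 0.53 × 113 = 181.89 → 182
G = 29 + 0.53 × (159 − 29) = 29 + 0.53 × 130 = 97.9 → 98
B = 184 + 0.53 × (105 − 184) = 184 + 0.53 × -79 = 142.13 → 142
So the blended color is (182, 98, 142), about #b6628e.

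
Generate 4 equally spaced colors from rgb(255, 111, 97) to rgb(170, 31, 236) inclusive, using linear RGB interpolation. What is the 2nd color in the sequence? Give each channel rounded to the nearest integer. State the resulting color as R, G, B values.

With 4 swatches and endpoints inclusive, swatch 2 sits at t = (2 − 1)/(4 − 1) = 1/3 ≈ 0.3333.
R = 255 + 0.3333 × (170 − 255) = 226.669 → 227
G = 111 + 0.3333 × (31 − 111) = 84.336 → 84
B = 97 + 0.3333 × (236 − 97) = 143.329 → 143

(227, 84, 143)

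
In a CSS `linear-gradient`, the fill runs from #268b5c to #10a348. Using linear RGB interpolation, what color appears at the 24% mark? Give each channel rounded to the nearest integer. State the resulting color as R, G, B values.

(33, 145, 87)

#268b5c → (38, 139, 92); #10a348 → (16, 163, 72).
24% corresponds to t = 0.24.
R = 38 + 0.24 × (16 − 38) = 38 + 0.24 × -22 = 32.72 → 33
G = 139 + 0.24 × (163 − 139) = 139 + 0.24 × 24 = 144.76 → 145
B = 92 + 0.24 × (72 − 92) = 92 + 0.24 × -20 = 87.2 → 87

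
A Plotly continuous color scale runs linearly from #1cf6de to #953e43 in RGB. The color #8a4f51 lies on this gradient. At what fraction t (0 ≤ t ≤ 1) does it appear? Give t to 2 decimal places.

0.91

Invert the lerp on the G channel (largest span, 184): t = (79 − 246) / (62 − 246) = -167/-184 = 0.90761.
Check on R: (138 − 28)/(149 − 28) = 0.9091 ✓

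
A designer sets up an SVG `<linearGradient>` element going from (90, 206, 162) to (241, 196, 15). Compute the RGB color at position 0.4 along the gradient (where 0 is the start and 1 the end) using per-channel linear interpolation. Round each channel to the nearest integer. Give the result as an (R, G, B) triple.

(150, 202, 103)

R = 90 + 0.4 × (241 − 90) = 90 + 0.4 × 151 = 150.4 → 150
G = 206 + 0.4 × (196 − 206) = 206 + 0.4 × -10 = 202 → 202
B = 162 + 0.4 × (15 − 162) = 162 + 0.4 × -147 = 103.2 → 103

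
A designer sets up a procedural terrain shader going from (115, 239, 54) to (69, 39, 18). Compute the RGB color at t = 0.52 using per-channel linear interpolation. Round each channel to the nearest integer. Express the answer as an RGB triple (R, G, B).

(91, 135, 35)

R = 115 + 0.52 × (69 − 115) = 115 + 0.52 × -46 = 91.08 → 91
G = 239 + 0.52 × (39 − 239) = 239 + 0.52 × -200 = 135 → 135
B = 54 + 0.52 × (18 − 54) = 54 + 0.52 × -36 = 35.28 → 35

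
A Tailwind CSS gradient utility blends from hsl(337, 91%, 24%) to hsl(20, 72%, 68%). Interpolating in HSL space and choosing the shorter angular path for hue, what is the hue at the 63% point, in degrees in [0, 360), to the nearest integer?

4

Hue: 20 − 337 = -317°, but |-317| > 180 so the shorter arc goes the other way: Δh = -317 + 360 = 43°.
H = 337 + 0.63 × (43) = 364.09 → 364 → 364 mod 360 = 4°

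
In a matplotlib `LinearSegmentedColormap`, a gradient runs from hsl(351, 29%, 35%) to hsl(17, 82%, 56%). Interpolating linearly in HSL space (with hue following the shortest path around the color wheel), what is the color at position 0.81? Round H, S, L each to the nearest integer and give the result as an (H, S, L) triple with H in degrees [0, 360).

Hue: 17 − 351 = -334°, but |-334| > 180 so the shorter arc goes the other way: Δh = -334 + 360 = 26°.
H = 351 + 0.81 × (26) = 372.06 → 372 → 372 mod 360 = 12°
S = 29 + 0.81 × (82 − 29) = 71.93 → 72%
L = 35 + 0.81 × (56 − 35) = 52.01 → 52%

(12, 72, 52)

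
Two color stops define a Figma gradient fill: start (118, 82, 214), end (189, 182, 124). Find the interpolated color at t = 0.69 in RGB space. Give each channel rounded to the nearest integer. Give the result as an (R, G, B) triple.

(167, 151, 152)

R = 118 + 0.69 × (189 − 118) = 118 + 0.69 × 71 = 166.99 → 167
G = 82 + 0.69 × (182 − 82) = 82 + 0.69 × 100 = 151 → 151
B = 214 + 0.69 × (124 − 214) = 214 + 0.69 × -90 = 151.9 → 152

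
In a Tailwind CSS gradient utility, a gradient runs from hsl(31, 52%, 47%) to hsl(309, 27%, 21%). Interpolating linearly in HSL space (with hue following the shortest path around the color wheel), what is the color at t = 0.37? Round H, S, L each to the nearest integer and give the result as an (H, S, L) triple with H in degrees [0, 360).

Hue: 309 − 31 = 278°, but |278| > 180 so the shorter arc goes the other way: Δh = 278 − 360 = -82°.
H = 31 + 0.37 × (-82) = 0.66 → 1°
S = 52 + 0.37 × (27 − 52) = 42.75 → 43%
L = 47 + 0.37 × (21 − 47) = 37.38 → 37%

(1, 43, 37)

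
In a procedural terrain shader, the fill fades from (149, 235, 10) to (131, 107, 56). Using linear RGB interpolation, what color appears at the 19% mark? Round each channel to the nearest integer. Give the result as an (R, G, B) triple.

(146, 211, 19)

19% corresponds to t = 0.19.
R = 149 + 0.19 × (131 − 149) = 149 + 0.19 × -18 = 145.58 → 146
G = 235 + 0.19 × (107 − 235) = 235 + 0.19 × -128 = 210.68 → 211
B = 10 + 0.19 × (56 − 10) = 10 + 0.19 × 46 = 18.74 → 19
So the blended color is (146, 211, 19), about #92d313.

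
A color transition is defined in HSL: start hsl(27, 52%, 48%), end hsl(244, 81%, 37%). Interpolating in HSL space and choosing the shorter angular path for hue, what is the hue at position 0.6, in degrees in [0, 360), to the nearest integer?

301

Hue: 244 − 27 = 217°, but |217| > 180 so the shorter arc goes the other way: Δh = 217 − 360 = -143°.
H = 27 + 0.6 × (-143) = -58.8 → -59 → -59 mod 360 = 301°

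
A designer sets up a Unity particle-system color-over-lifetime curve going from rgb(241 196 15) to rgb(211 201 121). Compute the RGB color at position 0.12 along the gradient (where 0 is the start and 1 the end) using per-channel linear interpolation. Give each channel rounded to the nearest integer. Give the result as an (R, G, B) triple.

(237, 197, 28)

R = 241 + 0.12 × (211 − 241) = 241 + 0.12 × -30 = 237.4 → 237
G = 196 + 0.12 × (201 − 196) = 196 + 0.12 × 5 = 196.6 → 197
B = 15 + 0.12 × (121 − 15) = 15 + 0.12 × 106 = 27.72 → 28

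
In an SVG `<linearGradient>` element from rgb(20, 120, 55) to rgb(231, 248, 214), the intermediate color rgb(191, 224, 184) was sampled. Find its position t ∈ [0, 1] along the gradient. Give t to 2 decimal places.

0.81

Invert the lerp on the R channel (largest span, 211): t = (191 − 20) / (231 − 20) = 171/211 = 0.81043.
Check on G: (224 − 120)/(248 − 120) = 0.8125 ✓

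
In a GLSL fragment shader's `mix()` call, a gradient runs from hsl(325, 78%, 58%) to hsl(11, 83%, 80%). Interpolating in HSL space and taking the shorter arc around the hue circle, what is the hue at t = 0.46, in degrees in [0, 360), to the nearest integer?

Hue: 11 − 325 = -314°, but |-314| > 180 so the shorter arc goes the other way: Δh = -314 + 360 = 46°.
H = 325 + 0.46 × (46) = 346.16 → 346°

346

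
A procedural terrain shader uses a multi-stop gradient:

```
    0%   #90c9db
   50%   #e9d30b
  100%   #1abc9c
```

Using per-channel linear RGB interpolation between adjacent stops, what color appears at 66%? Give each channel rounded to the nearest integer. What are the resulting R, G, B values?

66% lies between the 50% and 100% stops, so the local fraction is t = (66 − 50)/(100 − 50) = 16/50 ≈ 0.32.
#e9d30b → (233, 211, 11); #1abc9c → (26, 188, 156).
R = 233 + 0.32 × (26 − 233) = 166.76 → 167
G = 211 + 0.32 × (188 − 211) = 203.64 → 204
B = 11 + 0.32 × (156 − 11) = 57.4 → 57

(167, 204, 57)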